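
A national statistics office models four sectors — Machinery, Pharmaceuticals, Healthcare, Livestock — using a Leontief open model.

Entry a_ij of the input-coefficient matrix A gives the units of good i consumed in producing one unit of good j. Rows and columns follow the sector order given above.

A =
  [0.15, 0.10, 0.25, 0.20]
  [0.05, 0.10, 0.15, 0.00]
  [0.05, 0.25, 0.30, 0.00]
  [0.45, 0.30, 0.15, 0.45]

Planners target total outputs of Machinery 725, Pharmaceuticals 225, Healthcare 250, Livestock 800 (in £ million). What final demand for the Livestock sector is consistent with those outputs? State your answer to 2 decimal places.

I − A =
  [   0.85    -0.10    -0.25    -0.20]
  [  -0.05     0.90    -0.15     0.00]
  [  -0.05    -0.25     0.70     0.00]
  [  -0.45    -0.30    -0.15     0.55]
d = (I − A) x:
  d_M = (+0.85)·725 + (-0.10)·225 + (-0.25)·250 + (-0.20)·800 = 371.25
  d_P = (-0.05)·725 + (+0.90)·225 + (-0.15)·250 + (+0.00)·800 = 128.75
  d_H = (-0.05)·725 + (-0.25)·225 + (+0.70)·250 + (+0.00)·800 = 82.50
  d_L = (-0.45)·725 + (-0.30)·225 + (-0.15)·250 + (+0.55)·800 = 8.75

d_L = 8.75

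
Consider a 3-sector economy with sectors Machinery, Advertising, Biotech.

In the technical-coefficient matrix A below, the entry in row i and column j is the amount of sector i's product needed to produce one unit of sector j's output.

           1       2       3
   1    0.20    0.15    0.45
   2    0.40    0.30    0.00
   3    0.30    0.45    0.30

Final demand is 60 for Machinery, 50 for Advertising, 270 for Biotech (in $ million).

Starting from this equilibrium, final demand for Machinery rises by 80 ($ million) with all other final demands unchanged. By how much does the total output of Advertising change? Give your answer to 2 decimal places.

I − A =
  [   0.80    -0.15    -0.45]
  [  -0.40     0.70     0.00]
  [  -0.30    -0.45     0.70]
Cofactors of I−A, C_ij = (−1)^(i+j)·(minor ij) (rows/columns in the sector order above):
  C_11 = (0.70)(0.70) − (0.00)(-0.45) = 0.4900
  C_12 = −[(-0.40)(0.70) − (0.00)(-0.30)] = 0.2800
  C_13 = (-0.40)(-0.45) − (0.70)(-0.30) = 0.3900
  C_21 = −[(-0.15)(0.70) − (-0.45)(-0.45)] = 0.3075
  C_22 = (0.80)(0.70) − (-0.45)(-0.30) = 0.4250
  C_23 = −[(0.80)(-0.45) − (-0.15)(-0.30)] = 0.4050
  C_31 = (-0.15)(0.00) − (-0.45)(0.70) = 0.3150
  C_32 = −[(0.80)(0.00) − (-0.45)(-0.40)] = 0.1800
  C_33 = (0.80)(0.70) − (-0.15)(-0.40) = 0.5000
det(I−A) = Σ_j (I−A)_1j·C_1j = (0.80)(0.4900) + (-0.15)(0.2800) + (-0.45)(0.3900) = 0.1745
adj(I−A) = Cᵀ =
  [ 0.4900   0.3075   0.3150]
  [ 0.2800   0.4250   0.1800]
  [ 0.3900   0.4050   0.5000]
(I − A)⁻¹ = adj(I−A) / det(I−A) ≈
  [   2.8080     1.7622     1.8052]
  [   1.6046     2.4355     1.0315]
  [   2.2350     2.3209     2.8653]
Δx = (I − A)⁻¹ Δd with Δd having +80 in the Machinery component and 0 elsewhere.
So Δx_2 = L_21 · (+80), where L_21 = adj(I−A)_21 / det(I−A) = 0.2800 / 0.1745.
Δx_2 = 0.2800 × (+80) / 0.1745 = 22.40 / 0.1745 ≈ 128.37.

Δx_2 = 128.37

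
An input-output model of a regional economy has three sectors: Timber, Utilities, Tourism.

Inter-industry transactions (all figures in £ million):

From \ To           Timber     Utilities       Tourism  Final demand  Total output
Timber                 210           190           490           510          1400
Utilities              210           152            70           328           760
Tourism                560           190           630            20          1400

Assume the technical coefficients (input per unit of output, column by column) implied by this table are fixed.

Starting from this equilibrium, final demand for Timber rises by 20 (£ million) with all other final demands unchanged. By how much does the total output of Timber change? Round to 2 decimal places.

Technical coefficients a_ij = z_ij / X_j:
  a_11 = 210/1400 = 0.15, a_21 = 210/1400 = 0.15, a_31 = 560/1400 = 0.40
  a_12 = 190/760 = 0.25, a_22 = 152/760 = 0.20, a_32 = 190/760 = 0.25
  a_13 = 490/1400 = 0.35, a_23 = 70/1400 = 0.05, a_33 = 630/1400 = 0.45
I − A =
  [   0.85    -0.25    -0.35]
  [  -0.15     0.80    -0.05]
  [  -0.40    -0.25     0.55]
Cofactors of I−A, C_ij = (−1)^(i+j)·(minor ij) (rows/columns in the sector order above):
  C_11 = (0.80)(0.55) − (-0.05)(-0.25) = 0.4275
  C_12 = −[(-0.15)(0.55) − (-0.05)(-0.40)] = 0.1025
  C_13 = (-0.15)(-0.25) − (0.80)(-0.40) = 0.3575
  C_21 = −[(-0.25)(0.55) − (-0.35)(-0.25)] = 0.2250
  C_22 = (0.85)(0.55) − (-0.35)(-0.40) = 0.3275
  C_23 = −[(0.85)(-0.25) − (-0.25)(-0.40)] = 0.3125
  C_31 = (-0.25)(-0.05) − (-0.35)(0.80) = 0.2925
  C_32 = −[(0.85)(-0.05) − (-0.35)(-0.15)] = 0.0950
  C_33 = (0.85)(0.80) − (-0.25)(-0.15) = 0.6425
det(I−A) = Σ_j (I−A)_1j·C_1j = (0.85)(0.4275) + (-0.25)(0.1025) + (-0.35)(0.3575) = 0.212625
adj(I−A) = Cᵀ =
  [ 0.4275   0.2250   0.2925]
  [ 0.1025   0.3275   0.0950]
  [ 0.3575   0.3125   0.6425]
(I − A)⁻¹ = adj(I−A) / det(I−A) ≈
  [   2.0106     1.0582     1.3757]
  [   0.4821     1.5403     0.4468]
  [   1.6814     1.4697     3.0218]
Δx = (I − A)⁻¹ Δd with Δd having +20 in the Timber component and 0 elsewhere.
So Δx_1 = L_11 · (+20), where L_11 = adj(I−A)_11 / det(I−A) = 0.4275 / 0.212625.
Δx_1 = 0.4275 × (+20) / 0.212625 = 8.55 / 0.212625 ≈ 40.21.

Δx_1 = 40.21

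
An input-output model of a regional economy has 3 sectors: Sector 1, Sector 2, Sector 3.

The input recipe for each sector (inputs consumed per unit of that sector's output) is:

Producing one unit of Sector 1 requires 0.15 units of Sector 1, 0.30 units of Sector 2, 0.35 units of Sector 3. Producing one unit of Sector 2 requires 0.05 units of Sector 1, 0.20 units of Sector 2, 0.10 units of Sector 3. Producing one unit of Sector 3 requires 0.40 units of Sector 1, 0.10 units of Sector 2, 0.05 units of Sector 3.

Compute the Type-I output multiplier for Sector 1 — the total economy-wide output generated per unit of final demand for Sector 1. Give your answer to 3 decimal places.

m_1 = 2.774

I − A =
  [   0.85    -0.05    -0.40]
  [  -0.30     0.80    -0.10]
  [  -0.35    -0.10     0.95]
Cofactors of I−A, C_ij = (−1)^(i+j)·(minor ij) (rows/columns in the sector order above):
  C_11 = (0.80)(0.95) − (-0.10)(-0.10) = 0.7500
  C_12 = −[(-0.30)(0.95) − (-0.10)(-0.35)] = 0.3200
  C_13 = (-0.30)(-0.10) − (0.80)(-0.35) = 0.3100
  C_21 = −[(-0.05)(0.95) − (-0.40)(-0.10)] = 0.0875
  C_22 = (0.85)(0.95) − (-0.40)(-0.35) = 0.6675
  C_23 = −[(0.85)(-0.10) − (-0.05)(-0.35)] = 0.1025
  C_31 = (-0.05)(-0.10) − (-0.40)(0.80) = 0.3250
  C_32 = −[(0.85)(-0.10) − (-0.40)(-0.30)] = 0.2050
  C_33 = (0.85)(0.80) − (-0.05)(-0.30) = 0.6650
det(I−A) = Σ_j (I−A)_1j·C_1j = (0.85)(0.7500) + (-0.05)(0.3200) + (-0.40)(0.3100) = 0.4975
adj(I−A) = Cᵀ =
  [ 0.7500   0.0875   0.3250]
  [ 0.3200   0.6675   0.2050]
  [ 0.3100   0.1025   0.6650]
(I − A)⁻¹ = adj(I−A) / det(I−A) ≈
  [   1.5075     0.1759     0.6533]
  [   0.6432     1.3417     0.4121]
  [   0.6231     0.2060     1.3367]
The output multiplier for sector j is the column-j sum of the Leontief inverse (I − A)⁻¹ = adj(I−A) / det(I−A).
Column 1 of adj(I−A): (0.7500, 0.3200, 0.3100); det(I−A) = 0.4975.
m_1 = (0.7500 + 0.3200 + 0.3100) / 0.4975 = 1.38 / 0.4975 ≈ 2.774.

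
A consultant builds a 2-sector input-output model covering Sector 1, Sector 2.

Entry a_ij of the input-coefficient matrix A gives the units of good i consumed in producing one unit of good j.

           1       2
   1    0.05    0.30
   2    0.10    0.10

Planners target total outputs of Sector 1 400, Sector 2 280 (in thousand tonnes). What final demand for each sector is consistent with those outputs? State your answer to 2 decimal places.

I − A =
  [   0.95    -0.30]
  [  -0.10     0.90]
d = (I − A) x:
  d_1 = (+0.95)·400 + (-0.30)·280 = 296.00
  d_2 = (-0.10)·400 + (+0.90)·280 = 212.00

d_1 = 296.00, d_2 = 212.00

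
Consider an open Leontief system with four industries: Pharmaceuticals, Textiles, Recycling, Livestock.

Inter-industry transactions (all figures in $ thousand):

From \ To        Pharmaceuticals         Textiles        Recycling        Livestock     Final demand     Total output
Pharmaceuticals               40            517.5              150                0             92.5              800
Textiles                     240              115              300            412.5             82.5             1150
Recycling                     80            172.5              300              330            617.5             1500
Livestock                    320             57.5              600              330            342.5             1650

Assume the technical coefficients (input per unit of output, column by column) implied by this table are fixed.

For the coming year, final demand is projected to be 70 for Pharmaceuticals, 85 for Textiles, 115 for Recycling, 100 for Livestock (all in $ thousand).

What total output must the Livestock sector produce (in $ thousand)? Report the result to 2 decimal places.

x_L = 505.00

Technical coefficients a_ij = z_ij / X_j:
  a_PP = 40/800 = 0.05, a_TP = 240/800 = 0.30, a_RP = 80/800 = 0.10, a_LP = 320/800 = 0.40
  a_PT = 517.5/1150 = 0.45, a_TT = 115/1150 = 0.10, a_RT = 172.5/1150 = 0.15, a_LT = 57.5/1150 = 0.05
  a_PR = 150/1500 = 0.10, a_TR = 300/1500 = 0.20, a_RR = 300/1500 = 0.20, a_LR = 600/1500 = 0.40
  a_PL = 0/1650 = 0.00, a_TL = 412.5/1650 = 0.25, a_RL = 330/1650 = 0.20, a_LL = 330/1650 = 0.20
I − A =
  [   0.95    -0.45    -0.10     0.00]
  [  -0.30     0.90    -0.20    -0.25]
  [  -0.10    -0.15     0.80    -0.20]
  [  -0.40    -0.05    -0.40     0.80]
Compute the cofactors C_ij = (−1)^(i+j)·(3×3 minor ij) of I−A; the adjugate is their transpose:
adj(I−A) = Cᵀ =
  [ 0.453000   0.265000   0.187750   0.129750]
  [ 0.290000   0.516000   0.281000   0.231500]
  [ 0.196750   0.195500   0.519125   0.190875]
  [ 0.343000   0.262500   0.371000   0.525000]
det(I−A) = Σ_j (I−A)_1j·C_1j = (0.95)(0.453000) + (-0.45)(0.290000) + (-0.10)(0.196750) + (0.00)(0.343000) = 0.280175
(I − A)⁻¹ = adj(I−A) / det(I−A) ≈
  [   1.6168     0.9458     0.6701     0.4631]
  [   1.0351     1.8417     1.0029     0.8263]
  [   0.7022     0.6978     1.8529     0.6813]
  [   1.2242     0.9369     1.3242     1.8738]
x = (I − A)⁻¹ d = adj(I−A)·d / det(I−A), with det(I−A) = 0.280175:
  x_P = (0.453000·70 + 0.265000·85 + 0.187750·115 + 0.129750·100) / 0.280175 = 88.80125 / 0.280175 ≈ 316.95
  x_T = (0.290000·70 + 0.516000·85 + 0.281000·115 + 0.231500·100) / 0.280175 = 119.625 / 0.280175 ≈ 426.97
  x_R = (0.196750·70 + 0.195500·85 + 0.519125·115 + 0.190875·100) / 0.280175 = 109.176875 / 0.280175 ≈ 389.67
  x_L = (0.343000·70 + 0.262500·85 + 0.371000·115 + 0.525000·100) / 0.280175 = 141.4875 / 0.280175 ≈ 505.00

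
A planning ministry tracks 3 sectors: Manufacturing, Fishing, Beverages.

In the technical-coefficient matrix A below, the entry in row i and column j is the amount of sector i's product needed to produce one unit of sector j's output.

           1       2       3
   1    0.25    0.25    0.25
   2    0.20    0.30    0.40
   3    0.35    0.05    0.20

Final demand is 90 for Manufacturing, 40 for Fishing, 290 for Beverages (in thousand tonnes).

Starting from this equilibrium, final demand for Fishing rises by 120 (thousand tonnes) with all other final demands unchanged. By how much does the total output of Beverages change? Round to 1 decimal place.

Δx_3 = 56.3

I − A =
  [   0.75    -0.25    -0.25]
  [  -0.20     0.70    -0.40]
  [  -0.35    -0.05     0.80]
Cofactors of I−A, C_ij = (−1)^(i+j)·(minor ij) (rows/columns in the sector order above):
  C_11 = (0.70)(0.80) − (-0.40)(-0.05) = 0.5400
  C_12 = −[(-0.20)(0.80) − (-0.40)(-0.35)] = 0.3000
  C_13 = (-0.20)(-0.05) − (0.70)(-0.35) = 0.2550
  C_21 = −[(-0.25)(0.80) − (-0.25)(-0.05)] = 0.2125
  C_22 = (0.75)(0.80) − (-0.25)(-0.35) = 0.5125
  C_23 = −[(0.75)(-0.05) − (-0.25)(-0.35)] = 0.1250
  C_31 = (-0.25)(-0.40) − (-0.25)(0.70) = 0.2750
  C_32 = −[(0.75)(-0.40) − (-0.25)(-0.20)] = 0.3500
  C_33 = (0.75)(0.70) − (-0.25)(-0.20) = 0.4750
det(I−A) = Σ_j (I−A)_1j·C_1j = (0.75)(0.5400) + (-0.25)(0.3000) + (-0.25)(0.2550) = 0.26625
adj(I−A) = Cᵀ =
  [ 0.5400   0.2125   0.2750]
  [ 0.3000   0.5125   0.3500]
  [ 0.2550   0.1250   0.4750]
(I − A)⁻¹ = adj(I−A) / det(I−A) ≈
  [   2.0282     0.7981     1.0329]
  [   1.1268     1.9249     1.3146]
  [   0.9577     0.4695     1.7840]
Δx = (I − A)⁻¹ Δd with Δd having +120 in the Fishing component and 0 elsewhere.
So Δx_3 = L_32 · (+120), where L_32 = adj(I−A)_32 / det(I−A) = 0.1250 / 0.26625.
Δx_3 = 0.1250 × (+120) / 0.26625 = 15.00 / 0.26625 ≈ 56.3.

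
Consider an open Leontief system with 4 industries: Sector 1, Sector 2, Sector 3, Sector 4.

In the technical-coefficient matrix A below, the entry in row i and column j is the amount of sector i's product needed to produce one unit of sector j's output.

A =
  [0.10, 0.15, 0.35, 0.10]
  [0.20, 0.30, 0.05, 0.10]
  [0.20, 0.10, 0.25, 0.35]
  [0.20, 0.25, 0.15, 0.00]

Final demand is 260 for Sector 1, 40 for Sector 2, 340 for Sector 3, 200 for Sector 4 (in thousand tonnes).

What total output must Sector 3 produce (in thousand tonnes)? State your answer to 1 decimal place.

x_3 = 1037.6

I − A =
  [   0.90    -0.15    -0.35    -0.10]
  [  -0.20     0.70    -0.05    -0.10]
  [  -0.20    -0.10     0.75    -0.35]
  [  -0.20    -0.25    -0.15     1.00]
Compute the cofactors C_ij = (−1)^(i+j)·(3×3 minor ij) of I−A; the adjugate is their transpose:
adj(I−A) = Cᵀ =
  [ 0.458625   0.190500   0.257750   0.155125]
  [ 0.171000   0.515250   0.137500   0.116750]
  [ 0.223500   0.212250   0.555500   0.238000]
  [ 0.168000   0.198750   0.169250   0.388000]
det(I−A) = Σ_j (I−A)_1j·C_1j = (0.90)(0.458625) + (-0.15)(0.171000) + (-0.35)(0.223500) + (-0.10)(0.168000) = 0.2920875
(I − A)⁻¹ = adj(I−A) / det(I−A) ≈
  [   1.5702     0.6522     0.8824     0.5311]
  [   0.5854     1.7640     0.4707     0.3997]
  [   0.7652     0.7267     1.9018     0.8148]
  [   0.5752     0.6804     0.5794     1.3284]
x = (I − A)⁻¹ d = adj(I−A)·d / det(I−A), with det(I−A) = 0.2920875:
  x_1 = (0.458625·260 + 0.190500·40 + 0.257750·340 + 0.155125·200) / 0.2920875 = 245.5225 / 0.2920875 ≈ 840.6
  x_2 = (0.171000·260 + 0.515250·40 + 0.137500·340 + 0.116750·200) / 0.2920875 = 135.17 / 0.2920875 ≈ 462.8
  x_3 = (0.223500·260 + 0.212250·40 + 0.555500·340 + 0.238000·200) / 0.2920875 = 303.07 / 0.2920875 ≈ 1037.6
  x_4 = (0.168000·260 + 0.198750·40 + 0.169250·340 + 0.388000·200) / 0.2920875 = 186.775 / 0.2920875 ≈ 639.4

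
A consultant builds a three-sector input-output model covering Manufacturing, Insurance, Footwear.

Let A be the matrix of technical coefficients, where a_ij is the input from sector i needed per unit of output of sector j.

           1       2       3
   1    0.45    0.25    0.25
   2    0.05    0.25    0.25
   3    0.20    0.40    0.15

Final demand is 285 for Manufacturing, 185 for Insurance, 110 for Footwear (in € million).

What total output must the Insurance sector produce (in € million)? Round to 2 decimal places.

I − A =
  [   0.55    -0.25    -0.25]
  [  -0.05     0.75    -0.25]
  [  -0.20    -0.40     0.85]
Cofactors of I−A, C_ij = (−1)^(i+j)·(minor ij) (rows/columns in the sector order above):
  C_11 = (0.75)(0.85) − (-0.25)(-0.40) = 0.5375
  C_12 = −[(-0.05)(0.85) − (-0.25)(-0.20)] = 0.0925
  C_13 = (-0.05)(-0.40) − (0.75)(-0.20) = 0.1700
  C_21 = −[(-0.25)(0.85) − (-0.25)(-0.40)] = 0.3125
  C_22 = (0.55)(0.85) − (-0.25)(-0.20) = 0.4175
  C_23 = −[(0.55)(-0.40) − (-0.25)(-0.20)] = 0.2700
  C_31 = (-0.25)(-0.25) − (-0.25)(0.75) = 0.2500
  C_32 = −[(0.55)(-0.25) − (-0.25)(-0.05)] = 0.1500
  C_33 = (0.55)(0.75) − (-0.25)(-0.05) = 0.4000
det(I−A) = Σ_j (I−A)_1j·C_1j = (0.55)(0.5375) + (-0.25)(0.0925) + (-0.25)(0.1700) = 0.2300
adj(I−A) = Cᵀ =
  [ 0.5375   0.3125   0.2500]
  [ 0.0925   0.4175   0.1500]
  [ 0.1700   0.2700   0.4000]
(I − A)⁻¹ = adj(I−A) / det(I−A) ≈
  [   2.3370     1.3587     1.0870]
  [   0.4022     1.8152     0.6522]
  [   0.7391     1.1739     1.7391]
x = (I − A)⁻¹ d = adj(I−A)·d / det(I−A), with det(I−A) = 0.2300:
  x_1 = (0.5375·285 + 0.3125·185 + 0.2500·110) / 0.2300 = 238.50 / 0.2300 ≈ 1036.96
  x_2 = (0.0925·285 + 0.4175·185 + 0.1500·110) / 0.2300 = 120.10 / 0.2300 ≈ 522.17
  x_3 = (0.1700·285 + 0.2700·185 + 0.4000·110) / 0.2300 = 142.40 / 0.2300 ≈ 619.13

x_2 = 522.17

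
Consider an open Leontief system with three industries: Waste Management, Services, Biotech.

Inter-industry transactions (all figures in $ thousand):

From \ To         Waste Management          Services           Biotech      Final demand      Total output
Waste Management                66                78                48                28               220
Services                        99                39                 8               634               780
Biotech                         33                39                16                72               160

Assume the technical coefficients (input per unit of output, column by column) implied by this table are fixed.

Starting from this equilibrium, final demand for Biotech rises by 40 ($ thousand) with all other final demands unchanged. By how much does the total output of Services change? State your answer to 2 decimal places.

Δx_S = 13.44

Technical coefficients a_ij = z_ij / X_j:
  a_WW = 66/220 = 0.30, a_SW = 99/220 = 0.45, a_BW = 33/220 = 0.15
  a_WS = 78/780 = 0.10, a_SS = 39/780 = 0.05, a_BS = 39/780 = 0.05
  a_WB = 48/160 = 0.30, a_SB = 8/160 = 0.05, a_BB = 16/160 = 0.10
I − A =
  [   0.70    -0.10    -0.30]
  [  -0.45     0.95    -0.05]
  [  -0.15    -0.05     0.90]
Cofactors of I−A, C_ij = (−1)^(i+j)·(minor ij) (rows/columns in the sector order above):
  C_11 = (0.95)(0.90) − (-0.05)(-0.05) = 0.8525
  C_12 = −[(-0.45)(0.90) − (-0.05)(-0.15)] = 0.4125
  C_13 = (-0.45)(-0.05) − (0.95)(-0.15) = 0.1650
  C_21 = −[(-0.10)(0.90) − (-0.30)(-0.05)] = 0.1050
  C_22 = (0.70)(0.90) − (-0.30)(-0.15) = 0.5850
  C_23 = −[(0.70)(-0.05) − (-0.10)(-0.15)] = 0.0500
  C_31 = (-0.10)(-0.05) − (-0.30)(0.95) = 0.2900
  C_32 = −[(0.70)(-0.05) − (-0.30)(-0.45)] = 0.1700
  C_33 = (0.70)(0.95) − (-0.10)(-0.45) = 0.6200
det(I−A) = Σ_j (I−A)_1j·C_1j = (0.70)(0.8525) + (-0.10)(0.4125) + (-0.30)(0.1650) = 0.5060
adj(I−A) = Cᵀ =
  [ 0.8525   0.1050   0.2900]
  [ 0.4125   0.5850   0.1700]
  [ 0.1650   0.0500   0.6200]
(I − A)⁻¹ = adj(I−A) / det(I−A) ≈
  [   1.6848     0.2075     0.5731]
  [   0.8152     1.1561     0.3360]
  [   0.3261     0.0988     1.2253]
Δx = (I − A)⁻¹ Δd with Δd having +40 in the Biotech component and 0 elsewhere.
So Δx_S = L_SB · (+40), where L_SB = adj(I−A)_SB / det(I−A) = 0.1700 / 0.5060.
Δx_S = 0.1700 × (+40) / 0.5060 = 6.80 / 0.5060 ≈ 13.44.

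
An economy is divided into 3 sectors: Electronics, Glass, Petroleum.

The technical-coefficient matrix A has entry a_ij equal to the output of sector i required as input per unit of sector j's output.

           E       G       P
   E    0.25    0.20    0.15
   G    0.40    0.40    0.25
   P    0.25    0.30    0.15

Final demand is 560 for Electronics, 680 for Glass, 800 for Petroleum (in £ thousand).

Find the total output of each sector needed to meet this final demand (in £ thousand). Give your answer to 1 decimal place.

x_E = 2444.8, x_G = 4050.7, x_P = 3089.9

I − A =
  [   0.75    -0.20    -0.15]
  [  -0.40     0.60    -0.25]
  [  -0.25    -0.30     0.85]
Cofactors of I−A, C_ij = (−1)^(i+j)·(minor ij) (rows/columns in the sector order above):
  C_11 = (0.60)(0.85) − (-0.25)(-0.30) = 0.4350
  C_12 = −[(-0.40)(0.85) − (-0.25)(-0.25)] = 0.4025
  C_13 = (-0.40)(-0.30) − (0.60)(-0.25) = 0.2700
  C_21 = −[(-0.20)(0.85) − (-0.15)(-0.30)] = 0.2150
  C_22 = (0.75)(0.85) − (-0.15)(-0.25) = 0.6000
  C_23 = −[(0.75)(-0.30) − (-0.20)(-0.25)] = 0.2750
  C_31 = (-0.20)(-0.25) − (-0.15)(0.60) = 0.1400
  C_32 = −[(0.75)(-0.25) − (-0.15)(-0.40)] = 0.2475
  C_33 = (0.75)(0.60) − (-0.20)(-0.40) = 0.3700
det(I−A) = Σ_j (I−A)_1j·C_1j = (0.75)(0.4350) + (-0.20)(0.4025) + (-0.15)(0.2700) = 0.20525
adj(I−A) = Cᵀ =
  [ 0.4350   0.2150   0.1400]
  [ 0.4025   0.6000   0.2475]
  [ 0.2700   0.2750   0.3700]
(I − A)⁻¹ = adj(I−A) / det(I−A) ≈
  [   2.1194     1.0475     0.6821]
  [   1.9610     2.9233     1.2058]
  [   1.3155     1.3398     1.8027]
x = (I − A)⁻¹ d = adj(I−A)·d / det(I−A), with det(I−A) = 0.20525:
  x_E = (0.4350·560 + 0.2150·680 + 0.1400·800) / 0.20525 = 501.80 / 0.20525 ≈ 2444.8
  x_G = (0.4025·560 + 0.6000·680 + 0.2475·800) / 0.20525 = 831.40 / 0.20525 ≈ 4050.7
  x_P = (0.2700·560 + 0.2750·680 + 0.3700·800) / 0.20525 = 634.20 / 0.20525 ≈ 3089.9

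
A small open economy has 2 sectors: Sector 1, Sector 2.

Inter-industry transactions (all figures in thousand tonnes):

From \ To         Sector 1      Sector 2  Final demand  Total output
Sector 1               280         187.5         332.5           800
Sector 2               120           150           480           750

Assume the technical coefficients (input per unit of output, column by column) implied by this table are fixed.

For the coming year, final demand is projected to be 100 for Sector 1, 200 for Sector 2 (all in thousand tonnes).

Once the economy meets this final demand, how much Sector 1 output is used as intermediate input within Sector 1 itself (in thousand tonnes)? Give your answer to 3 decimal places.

Technical coefficients a_ij = z_ij / X_j:
  a_11 = 280/800 = 0.35, a_21 = 120/800 = 0.15
  a_12 = 187.5/750 = 0.25, a_22 = 150/750 = 0.20
I − A =
  [   0.65    -0.25]
  [  -0.15     0.80]
det(I−A) = (0.65)(0.80) − (-0.25)(-0.15) = 0.4825
adj(I−A) = [[0.80, 0.25], [0.15, 0.65]]
(I − A)⁻¹ = adj(I−A) / det(I−A) ≈
  [   1.6580     0.5181]
  [   0.3109     1.3472]
First solve x = (I − A)⁻¹ d = adj(I−A)·d / det(I−A); in particular x_1 = (0.80·100 + 0.25·200) / 0.4825 = 130.00 / 0.4825 ≈ 269.43005.
Intermediate flow from 1 to 1: z_11 = a_11 · x_1 = 0.35 × 130.00 / 0.4825 = 45.50 / 0.4825 ≈ 94.301.

z_11 = 94.301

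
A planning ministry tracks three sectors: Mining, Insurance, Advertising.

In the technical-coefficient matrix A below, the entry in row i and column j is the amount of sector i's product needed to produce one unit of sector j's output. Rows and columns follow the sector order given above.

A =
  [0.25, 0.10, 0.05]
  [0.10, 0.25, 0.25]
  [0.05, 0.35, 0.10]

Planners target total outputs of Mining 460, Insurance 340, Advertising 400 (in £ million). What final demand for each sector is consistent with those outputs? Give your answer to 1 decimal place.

d_1 = 291.0, d_2 = 109.0, d_3 = 218.0

I − A =
  [   0.75    -0.10    -0.05]
  [  -0.10     0.75    -0.25]
  [  -0.05    -0.35     0.90]
d = (I − A) x:
  d_1 = (+0.75)·460 + (-0.10)·340 + (-0.05)·400 = 291.0
  d_2 = (-0.10)·460 + (+0.75)·340 + (-0.25)·400 = 109.0
  d_3 = (-0.05)·460 + (-0.35)·340 + (+0.90)·400 = 218.0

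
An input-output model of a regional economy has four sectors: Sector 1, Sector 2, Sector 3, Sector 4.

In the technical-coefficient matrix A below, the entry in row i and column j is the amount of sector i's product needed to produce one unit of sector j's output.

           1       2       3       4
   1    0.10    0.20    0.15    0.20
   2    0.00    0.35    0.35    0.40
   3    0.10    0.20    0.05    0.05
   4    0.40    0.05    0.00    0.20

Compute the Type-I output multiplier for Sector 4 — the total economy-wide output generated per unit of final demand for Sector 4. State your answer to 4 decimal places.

I − A =
  [   0.90    -0.20    -0.15    -0.20]
  [   0.00     0.65    -0.35    -0.40]
  [  -0.10    -0.20     0.95    -0.05]
  [  -0.40    -0.05     0.00     0.80]
Compute the cofactors C_ij = (−1)^(i+j)·(3×3 minor ij) of I−A; the adjugate is their transpose:
adj(I−A) = Cᵀ =
  [ 0.418125   0.185875   0.134500   0.205875]
  [ 0.187000   0.593000   0.248000   0.358750]
  [ 0.095000   0.151250   0.366000   0.122250]
  [ 0.220750   0.130000   0.082750   0.476000]
det(I−A) = Σ_j (I−A)_1j·C_1j = (0.90)(0.418125) + (-0.20)(0.187000) + (-0.15)(0.095000) + (-0.20)(0.220750) = 0.2805125
(I − A)⁻¹ = adj(I−A) / det(I−A) ≈
  [   1.49058     0.66263     0.47948     0.73392]
  [   0.66664     2.11399     0.88410     1.27891]
  [   0.33867     0.53919     1.30475     0.43581]
  [   0.78695     0.46344     0.29500     1.69689]
The output multiplier for sector j is the column-j sum of the Leontief inverse (I − A)⁻¹ = adj(I−A) / det(I−A).
Column 4 of adj(I−A): (0.205875, 0.358750, 0.122250, 0.476000); det(I−A) = 0.2805125.
m_4 = (0.205875 + 0.358750 + 0.122250 + 0.476000) / 0.2805125 = 1.162875 / 0.2805125 ≈ 4.1455.

m_4 = 4.1455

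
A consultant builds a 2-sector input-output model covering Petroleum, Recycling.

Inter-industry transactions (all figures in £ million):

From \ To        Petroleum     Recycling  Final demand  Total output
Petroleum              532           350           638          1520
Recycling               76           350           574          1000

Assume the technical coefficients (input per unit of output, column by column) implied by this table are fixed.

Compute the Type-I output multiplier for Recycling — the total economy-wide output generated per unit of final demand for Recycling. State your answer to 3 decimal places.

Technical coefficients a_ij = z_ij / X_j:
  a_11 = 532/1520 = 0.35, a_21 = 76/1520 = 0.05
  a_12 = 350/1000 = 0.35, a_22 = 350/1000 = 0.35
I − A =
  [   0.65    -0.35]
  [  -0.05     0.65]
det(I−A) = (0.65)(0.65) − (-0.35)(-0.05) = 0.4050
adj(I−A) = [[0.65, 0.35], [0.05, 0.65]]
(I − A)⁻¹ = adj(I−A) / det(I−A) ≈
  [   1.6049     0.8642]
  [   0.1235     1.6049]
The output multiplier for sector j is the column-j sum of the Leontief inverse (I − A)⁻¹ = adj(I−A) / det(I−A).
Column 2 of adj(I−A): (0.35, 0.65); det(I−A) = 0.4050.
m_2 = (0.35 + 0.65) / 0.4050 = 1.00 / 0.4050 ≈ 2.469.

m_2 = 2.469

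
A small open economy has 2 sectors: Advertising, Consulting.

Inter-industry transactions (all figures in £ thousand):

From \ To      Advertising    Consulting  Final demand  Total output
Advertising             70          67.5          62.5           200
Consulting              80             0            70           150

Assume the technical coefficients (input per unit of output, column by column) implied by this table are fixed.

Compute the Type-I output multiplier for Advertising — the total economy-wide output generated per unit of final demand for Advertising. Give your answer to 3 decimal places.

Technical coefficients a_ij = z_ij / X_j:
  a_AA = 70/200 = 0.35, a_CA = 80/200 = 0.40
  a_AC = 67.5/150 = 0.45, a_CC = 0/150 = 0.00
I − A =
  [   0.65    -0.45]
  [  -0.40     1.00]
det(I−A) = (0.65)(1.00) − (-0.45)(-0.40) = 0.4700
adj(I−A) = [[1.00, 0.45], [0.40, 0.65]]
(I − A)⁻¹ = adj(I−A) / det(I−A) ≈
  [   2.1277     0.9574]
  [   0.8511     1.3830]
The output multiplier for sector j is the column-j sum of the Leontief inverse (I − A)⁻¹ = adj(I−A) / det(I−A).
Column A of adj(I−A): (1.00, 0.40); det(I−A) = 0.4700.
m_A = (1.00 + 0.40) / 0.4700 = 1.40 / 0.4700 ≈ 2.979.

m_A = 2.979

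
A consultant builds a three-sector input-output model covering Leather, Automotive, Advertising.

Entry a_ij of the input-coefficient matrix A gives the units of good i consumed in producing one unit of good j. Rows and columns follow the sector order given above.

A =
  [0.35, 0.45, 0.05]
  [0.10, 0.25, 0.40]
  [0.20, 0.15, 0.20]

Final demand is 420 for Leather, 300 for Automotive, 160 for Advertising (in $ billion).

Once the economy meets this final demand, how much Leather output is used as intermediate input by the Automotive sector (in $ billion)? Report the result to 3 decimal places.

I − A =
  [   0.65    -0.45    -0.05]
  [  -0.10     0.75    -0.40]
  [  -0.20    -0.15     0.80]
Cofactors of I−A, C_ij = (−1)^(i+j)·(minor ij) (rows/columns in the sector order above):
  C_11 = (0.75)(0.80) − (-0.40)(-0.15) = 0.5400
  C_12 = −[(-0.10)(0.80) − (-0.40)(-0.20)] = 0.1600
  C_13 = (-0.10)(-0.15) − (0.75)(-0.20) = 0.1650
  C_21 = −[(-0.45)(0.80) − (-0.05)(-0.15)] = 0.3675
  C_22 = (0.65)(0.80) − (-0.05)(-0.20) = 0.5100
  C_23 = −[(0.65)(-0.15) − (-0.45)(-0.20)] = 0.1875
  C_31 = (-0.45)(-0.40) − (-0.05)(0.75) = 0.2175
  C_32 = −[(0.65)(-0.40) − (-0.05)(-0.10)] = 0.2650
  C_33 = (0.65)(0.75) − (-0.45)(-0.10) = 0.4425
det(I−A) = Σ_j (I−A)_1j·C_1j = (0.65)(0.5400) + (-0.45)(0.1600) + (-0.05)(0.1650) = 0.27075
adj(I−A) = Cᵀ =
  [ 0.5400   0.3675   0.2175]
  [ 0.1600   0.5100   0.2650]
  [ 0.1650   0.1875   0.4425]
(I − A)⁻¹ = adj(I−A) / det(I−A) ≈
  [   1.9945     1.3573     0.8033]
  [   0.5910     1.8837     0.9788]
  [   0.6094     0.6925     1.6343]
First solve x = (I − A)⁻¹ d = adj(I−A)·d / det(I−A); in particular x_2 = (0.1600·420 + 0.5100·300 + 0.2650·160) / 0.27075 = 262.60 / 0.27075 ≈ 969.89843.
Intermediate flow from 1 to 2: z_12 = a_12 · x_2 = 0.45 × 262.60 / 0.27075 = 118.17 / 0.27075 ≈ 436.454.

z_12 = 436.454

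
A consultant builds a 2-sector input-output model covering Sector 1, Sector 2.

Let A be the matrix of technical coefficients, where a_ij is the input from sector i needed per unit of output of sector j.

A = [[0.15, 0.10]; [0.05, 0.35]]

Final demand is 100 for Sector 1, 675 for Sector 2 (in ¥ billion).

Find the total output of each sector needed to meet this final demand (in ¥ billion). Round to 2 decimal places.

I − A =
  [   0.85    -0.10]
  [  -0.05     0.65]
det(I−A) = (0.85)(0.65) − (-0.10)(-0.05) = 0.5475
adj(I−A) = [[0.65, 0.10], [0.05, 0.85]]
(I − A)⁻¹ = adj(I−A) / det(I−A) ≈
  [   1.1872     0.1826]
  [   0.0913     1.5525]
x = (I − A)⁻¹ d = adj(I−A)·d / det(I−A), with det(I−A) = 0.5475:
  x_1 = (0.65·100 + 0.10·675) / 0.5475 = 132.50 / 0.5475 ≈ 242.01
  x_2 = (0.05·100 + 0.85·675) / 0.5475 = 578.75 / 0.5475 ≈ 1057.08

x_1 = 242.01, x_2 = 1057.08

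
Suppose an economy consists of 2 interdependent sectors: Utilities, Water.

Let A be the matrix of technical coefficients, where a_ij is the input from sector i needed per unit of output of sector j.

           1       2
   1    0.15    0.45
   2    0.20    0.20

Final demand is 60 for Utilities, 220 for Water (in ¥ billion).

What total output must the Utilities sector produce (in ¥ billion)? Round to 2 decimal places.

I − A =
  [   0.85    -0.45]
  [  -0.20     0.80]
det(I−A) = (0.85)(0.80) − (-0.45)(-0.20) = 0.5900
adj(I−A) = [[0.80, 0.45], [0.20, 0.85]]
(I − A)⁻¹ = adj(I−A) / det(I−A) ≈
  [   1.3559     0.7627]
  [   0.3390     1.4407]
x = (I − A)⁻¹ d = adj(I−A)·d / det(I−A), with det(I−A) = 0.5900:
  x_1 = (0.80·60 + 0.45·220) / 0.5900 = 147.00 / 0.5900 ≈ 249.15
  x_2 = (0.20·60 + 0.85·220) / 0.5900 = 199.00 / 0.5900 ≈ 337.29

x_1 = 249.15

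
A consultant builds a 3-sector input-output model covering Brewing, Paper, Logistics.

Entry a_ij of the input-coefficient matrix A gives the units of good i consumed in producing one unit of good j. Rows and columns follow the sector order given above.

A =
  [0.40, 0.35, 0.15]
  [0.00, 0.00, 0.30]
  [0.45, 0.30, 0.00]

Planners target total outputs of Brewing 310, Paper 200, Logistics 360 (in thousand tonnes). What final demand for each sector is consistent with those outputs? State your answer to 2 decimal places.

I − A =
  [   0.60    -0.35    -0.15]
  [   0.00     1.00    -0.30]
  [  -0.45    -0.30     1.00]
d = (I − A) x:
  d_1 = (+0.60)·310 + (-0.35)·200 + (-0.15)·360 = 62.00
  d_2 = (+0.00)·310 + (+1.00)·200 + (-0.30)·360 = 92.00
  d_3 = (-0.45)·310 + (-0.30)·200 + (+1.00)·360 = 160.50

d_1 = 62.00, d_2 = 92.00, d_3 = 160.50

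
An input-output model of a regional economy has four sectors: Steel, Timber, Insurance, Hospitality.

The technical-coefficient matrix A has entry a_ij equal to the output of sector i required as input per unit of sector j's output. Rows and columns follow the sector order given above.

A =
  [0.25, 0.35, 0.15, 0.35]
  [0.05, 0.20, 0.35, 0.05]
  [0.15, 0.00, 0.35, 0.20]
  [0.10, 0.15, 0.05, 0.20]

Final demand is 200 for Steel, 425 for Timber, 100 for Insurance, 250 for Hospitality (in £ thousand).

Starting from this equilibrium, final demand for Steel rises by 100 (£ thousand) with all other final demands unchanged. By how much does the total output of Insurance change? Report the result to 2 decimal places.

Δx_I = 49.83

I − A =
  [   0.75    -0.35    -0.15    -0.35]
  [  -0.05     0.80    -0.35    -0.05]
  [  -0.15     0.00     0.65    -0.20]
  [  -0.10    -0.15    -0.05     0.80]
Compute the cofactors C_ij = (−1)^(i+j)·(3×3 minor ij) of I−A; the adjugate is their transpose:
adj(I−A) = Cᵀ =
  [ 0.392625   0.217125   0.226125   0.241875]
  [ 0.078125   0.336125   0.207250   0.107000]
  [ 0.112375   0.079375   0.428000   0.161125]
  [ 0.070750   0.095125   0.093875   0.342250]
det(I−A) = Σ_j (I−A)_1j·C_1j = (0.75)(0.392625) + (-0.35)(0.078125) + (-0.15)(0.112375) + (-0.35)(0.070750) = 0.22550625
(I − A)⁻¹ = adj(I−A) / det(I−A) ≈
  [   1.7411     0.9628     1.0027     1.0726]
  [   0.3464     1.4905     0.9190     0.4745]
  [   0.4983     0.3520     1.8980     0.7145]
  [   0.3137     0.4218     0.4163     1.5177]
Δx = (I − A)⁻¹ Δd with Δd having +100 in the Steel component and 0 elsewhere.
So Δx_I = L_IS · (+100), where L_IS = adj(I−A)_IS / det(I−A) = 0.112375 / 0.22550625.
Δx_I = 0.112375 × (+100) / 0.22550625 = 11.2375 / 0.22550625 ≈ 49.83.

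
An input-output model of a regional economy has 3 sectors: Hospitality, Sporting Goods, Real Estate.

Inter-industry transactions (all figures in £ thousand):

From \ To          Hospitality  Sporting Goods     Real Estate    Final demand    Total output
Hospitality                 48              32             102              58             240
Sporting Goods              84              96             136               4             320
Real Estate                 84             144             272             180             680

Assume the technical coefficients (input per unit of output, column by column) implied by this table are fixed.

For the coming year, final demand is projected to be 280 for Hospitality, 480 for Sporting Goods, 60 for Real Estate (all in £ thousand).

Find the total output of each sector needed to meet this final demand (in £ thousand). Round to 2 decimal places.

Technical coefficients a_ij = z_ij / X_j:
  a_HH = 48/240 = 0.20, a_SH = 84/240 = 0.35, a_RH = 84/240 = 0.35
  a_HS = 32/320 = 0.10, a_SS = 96/320 = 0.30, a_RS = 144/320 = 0.45
  a_HR = 102/680 = 0.15, a_SR = 136/680 = 0.20, a_RR = 272/680 = 0.40
I − A =
  [   0.80    -0.10    -0.15]
  [  -0.35     0.70    -0.20]
  [  -0.35    -0.45     0.60]
Cofactors of I−A, C_ij = (−1)^(i+j)·(minor ij) (rows/columns in the sector order above):
  C_11 = (0.70)(0.60) − (-0.20)(-0.45) = 0.3300
  C_12 = −[(-0.35)(0.60) − (-0.20)(-0.35)] = 0.2800
  C_13 = (-0.35)(-0.45) − (0.70)(-0.35) = 0.4025
  C_21 = −[(-0.10)(0.60) − (-0.15)(-0.45)] = 0.1275
  C_22 = (0.80)(0.60) − (-0.15)(-0.35) = 0.4275
  C_23 = −[(0.80)(-0.45) − (-0.10)(-0.35)] = 0.3950
  C_31 = (-0.10)(-0.20) − (-0.15)(0.70) = 0.1250
  C_32 = −[(0.80)(-0.20) − (-0.15)(-0.35)] = 0.2125
  C_33 = (0.80)(0.70) − (-0.10)(-0.35) = 0.5250
det(I−A) = Σ_j (I−A)_1j·C_1j = (0.80)(0.3300) + (-0.10)(0.2800) + (-0.15)(0.4025) = 0.175625
adj(I−A) = Cᵀ =
  [ 0.3300   0.1275   0.1250]
  [ 0.2800   0.4275   0.2125]
  [ 0.4025   0.3950   0.5250]
(I − A)⁻¹ = adj(I−A) / det(I−A) ≈
  [   1.8790     0.7260     0.7117]
  [   1.5943     2.4342     1.2100]
  [   2.2918     2.2491     2.9893]
x = (I − A)⁻¹ d = adj(I−A)·d / det(I−A), with det(I−A) = 0.175625:
  x_H = (0.3300·280 + 0.1275·480 + 0.1250·60) / 0.175625 = 161.10 / 0.175625 ≈ 917.30
  x_S = (0.2800·280 + 0.4275·480 + 0.2125·60) / 0.175625 = 296.35 / 0.175625 ≈ 1687.40
  x_R = (0.4025·280 + 0.3950·480 + 0.5250·60) / 0.175625 = 333.80 / 0.175625 ≈ 1900.64

x_H = 917.30, x_S = 1687.40, x_R = 1900.64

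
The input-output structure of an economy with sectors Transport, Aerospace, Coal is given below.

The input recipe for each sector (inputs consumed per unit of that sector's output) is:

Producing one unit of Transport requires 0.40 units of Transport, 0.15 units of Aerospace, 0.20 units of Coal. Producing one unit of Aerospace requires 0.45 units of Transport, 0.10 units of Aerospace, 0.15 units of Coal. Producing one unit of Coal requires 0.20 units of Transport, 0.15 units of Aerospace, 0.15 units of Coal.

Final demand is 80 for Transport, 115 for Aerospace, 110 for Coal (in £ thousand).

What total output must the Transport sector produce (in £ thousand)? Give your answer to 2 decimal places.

x_T = 401.23

I − A =
  [   0.60    -0.45    -0.20]
  [  -0.15     0.90    -0.15]
  [  -0.20    -0.15     0.85]
Cofactors of I−A, C_ij = (−1)^(i+j)·(minor ij) (rows/columns in the sector order above):
  C_11 = (0.90)(0.85) − (-0.15)(-0.15) = 0.7425
  C_12 = −[(-0.15)(0.85) − (-0.15)(-0.20)] = 0.1575
  C_13 = (-0.15)(-0.15) − (0.90)(-0.20) = 0.2025
  C_21 = −[(-0.45)(0.85) − (-0.20)(-0.15)] = 0.4125
  C_22 = (0.60)(0.85) − (-0.20)(-0.20) = 0.4700
  C_23 = −[(0.60)(-0.15) − (-0.45)(-0.20)] = 0.1800
  C_31 = (-0.45)(-0.15) − (-0.20)(0.90) = 0.2475
  C_32 = −[(0.60)(-0.15) − (-0.20)(-0.15)] = 0.1200
  C_33 = (0.60)(0.90) − (-0.45)(-0.15) = 0.4725
det(I−A) = Σ_j (I−A)_1j·C_1j = (0.60)(0.7425) + (-0.45)(0.1575) + (-0.20)(0.2025) = 0.334125
adj(I−A) = Cᵀ =
  [ 0.7425   0.4125   0.2475]
  [ 0.1575   0.4700   0.1200]
  [ 0.2025   0.1800   0.4725]
(I − A)⁻¹ = adj(I−A) / det(I−A) ≈
  [   2.2222     1.2346     0.7407]
  [   0.4714     1.4067     0.3591]
  [   0.6061     0.5387     1.4141]
x = (I − A)⁻¹ d = adj(I−A)·d / det(I−A), with det(I−A) = 0.334125:
  x_T = (0.7425·80 + 0.4125·115 + 0.2475·110) / 0.334125 = 134.0625 / 0.334125 ≈ 401.23
  x_A = (0.1575·80 + 0.4700·115 + 0.1200·110) / 0.334125 = 79.85 / 0.334125 ≈ 238.98
  x_C = (0.2025·80 + 0.1800·115 + 0.4725·110) / 0.334125 = 88.875 / 0.334125 ≈ 265.99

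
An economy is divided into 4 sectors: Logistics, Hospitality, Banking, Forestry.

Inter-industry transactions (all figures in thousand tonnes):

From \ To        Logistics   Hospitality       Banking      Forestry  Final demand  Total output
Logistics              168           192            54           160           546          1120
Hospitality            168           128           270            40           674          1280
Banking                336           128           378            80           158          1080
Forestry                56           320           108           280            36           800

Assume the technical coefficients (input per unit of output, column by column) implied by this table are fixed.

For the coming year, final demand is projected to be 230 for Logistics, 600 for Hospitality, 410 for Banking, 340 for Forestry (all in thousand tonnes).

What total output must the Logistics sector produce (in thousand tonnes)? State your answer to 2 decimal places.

Technical coefficients a_ij = z_ij / X_j:
  a_11 = 168/1120 = 0.15, a_21 = 168/1120 = 0.15, a_31 = 336/1120 = 0.30, a_41 = 56/1120 = 0.05
  a_12 = 192/1280 = 0.15, a_22 = 128/1280 = 0.10, a_32 = 128/1280 = 0.10, a_42 = 320/1280 = 0.25
  a_13 = 54/1080 = 0.05, a_23 = 270/1080 = 0.25, a_33 = 378/1080 = 0.35, a_43 = 108/1080 = 0.10
  a_14 = 160/800 = 0.20, a_24 = 40/800 = 0.05, a_34 = 80/800 = 0.10, a_44 = 280/800 = 0.35
I − A =
  [   0.85    -0.15    -0.05    -0.20]
  [  -0.15     0.90    -0.25    -0.05]
  [  -0.30    -0.10     0.65    -0.10]
  [  -0.05    -0.25    -0.10     0.65]
Compute the cofactors C_ij = (−1)^(i+j)·(3×3 minor ij) of I−A; the adjugate is their transpose:
adj(I−A) = Cᵀ =
  [ 0.340125   0.100875   0.084250   0.125375]
  [ 0.115000   0.328125   0.147875   0.083375]
  [ 0.190000   0.120500   0.455125   0.137750]
  [ 0.099625   0.152500   0.133375   0.435875]
det(I−A) = Σ_j (I−A)_1j·C_1j = (0.85)(0.340125) + (-0.15)(0.115000) + (-0.05)(0.190000) + (-0.20)(0.099625) = 0.24243125
(I − A)⁻¹ = adj(I−A) / det(I−A) ≈
  [   1.4030     0.4161     0.3475     0.5172]
  [   0.4744     1.3535     0.6100     0.3439]
  [   0.7837     0.4970     1.8773     0.5682]
  [   0.4109     0.6290     0.5502     1.7979]
x = (I − A)⁻¹ d = adj(I−A)·d / det(I−A), with det(I−A) = 0.24243125:
  x_1 = (0.340125·230 + 0.100875·600 + 0.084250·410 + 0.125375·340) / 0.24243125 = 215.92375 / 0.24243125 ≈ 890.66
  x_2 = (0.115000·230 + 0.328125·600 + 0.147875·410 + 0.083375·340) / 0.24243125 = 312.30125 / 0.24243125 ≈ 1288.21
  x_3 = (0.190000·230 + 0.120500·600 + 0.455125·410 + 0.137750·340) / 0.24243125 = 349.43625 / 0.24243125 ≈ 1441.38
  x_4 = (0.099625·230 + 0.152500·600 + 0.133375·410 + 0.435875·340) / 0.24243125 = 317.295 / 0.24243125 ≈ 1308.80

x_1 = 890.66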